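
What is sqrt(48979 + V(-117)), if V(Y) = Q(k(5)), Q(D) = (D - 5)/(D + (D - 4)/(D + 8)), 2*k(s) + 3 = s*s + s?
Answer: 2*sqrt(17603283962)/1199 ≈ 221.31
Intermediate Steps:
k(s) = -3/2 + s/2 + s**2/2 (k(s) = -3/2 + (s*s + s)/2 = -3/2 + (s**2 + s)/2 = -3/2 + (s + s**2)/2 = -3/2 + (s/2 + s**2/2) = -3/2 + s/2 + s**2/2)
Q(D) = (-5 + D)/(D + (-4 + D)/(8 + D))
V(Y) = 731/1199 (V(Y) = (-40 + (-3/2 + (1/2)*5 + (1/2)*5**2)**2 + 3*(-3/2 + (1/2)*5 + (1/2)*5**2))/(-4 + (-3/2 + (1/2)*5 + (1/2)*5**2)**2 + 9*(-3/2 + (1/2)*5 + (1/2)*5**2)) = (-40 + (-3/2 + 5/2 + (1/2)*25)**2 + 3*(-3/2 + 5/2 + (1/2)*25))/(-4 + (-3/2 + 5/2 + (1/2)*25)**2 + 9*(-3/2 + 5/2 + (1/2)*25)) = (-40 + (-3/2 + 5/2 + 25/2)**2 + 3*(-3/2 + 5/2 + 25/2))/(-4 + (-3/2 + 5/2 + 25/2)**2 + 9*(-3/2 + 5/2 + 25/2)) = (-40 + (27/2)**2 + 3*(27/2))/(-4 + (27/2)**2 + 9*(27/2)) = (-40 + 729/4 + 81/2)/(-4 + 729/4 + 243/2) = (731/4)/(1199/4) = (4/1199)*(731/4) = 731/1199)
sqrt(48979 + V(-117)) = sqrt(48979 + 731/1199) = sqrt(58726552/1199) = 2*sqrt(17603283962)/1199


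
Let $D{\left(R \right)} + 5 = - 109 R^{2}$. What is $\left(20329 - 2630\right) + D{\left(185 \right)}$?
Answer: $-3712831$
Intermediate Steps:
$D{\left(R \right)} = -5 - 109 R^{2}$
$\left(20329 - 2630\right) + D{\left(185 \right)} = \left(20329 - 2630\right) - \left(5 + 109 \cdot 185^{2}\right) = 17699 - 3730530 = -3712831$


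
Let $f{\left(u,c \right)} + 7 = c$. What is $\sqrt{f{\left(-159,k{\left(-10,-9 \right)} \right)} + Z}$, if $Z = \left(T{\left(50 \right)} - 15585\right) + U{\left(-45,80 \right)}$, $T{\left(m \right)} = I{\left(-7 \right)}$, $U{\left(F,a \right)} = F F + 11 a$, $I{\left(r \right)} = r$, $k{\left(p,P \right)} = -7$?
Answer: $i \sqrt{12701} \approx 112.7 i$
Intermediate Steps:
$f{\left(u,c \right)} = -7 + c$
$U{\left(F,a \right)} = F^{2} + 11 a$
$T{\left(m \right)} = -7$
$Z = -12687$ ($Z = \left(-7 - 15585\right) + \left(\left(-45\right)^{2} + 11 \cdot 80\right) = -15592 + \left(2025 + 880\right) = -15592 + 2905 = -12687$)
$\sqrt{f{\left(-159,k{\left(-10,-9 \right)} \right)} + Z} = \sqrt{\left(-7 - 7\right) - 12687} = \sqrt{-14 - 12687} = \sqrt{-12701} = i \sqrt{12701}$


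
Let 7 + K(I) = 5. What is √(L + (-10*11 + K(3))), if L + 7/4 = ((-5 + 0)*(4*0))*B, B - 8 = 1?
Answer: I*√455/2 ≈ 10.665*I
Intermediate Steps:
K(I) = -2 (K(I) = -7 + 5 = -2)
B = 9 (B = 8 + 1 = 9)
L = -7/4 (L = -7/4 + ((-5 + 0)*(4*0))*9 = -7/4 - 5*0*9 = -7/4 + 0*9 = -7/4 + 0 = -7/4 ≈ -1.7500)
√(L + (-10*11 + K(3))) = √(-7/4 + (-10*11 - 2)) = √(-7/4 + (-110 - 2)) = √(-7/4 - 112) = √(-455/4) = I*√455/2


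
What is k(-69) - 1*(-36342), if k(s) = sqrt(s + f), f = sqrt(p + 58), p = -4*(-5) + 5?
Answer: 36342 + sqrt(-69 + sqrt(83)) ≈ 36342.0 + 7.7388*I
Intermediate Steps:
p = 25 (p = 20 + 5 = 25)
f = sqrt(83) (f = sqrt(25 + 58) = sqrt(83) ≈ 9.1104)
k(s) = sqrt(s + sqrt(83))
k(-69) - 1*(-36342) = sqrt(-69 + sqrt(83)) - 1*(-36342) = sqrt(-69 + sqrt(83)) + 36342 = 36342 + sqrt(-69 + sqrt(83))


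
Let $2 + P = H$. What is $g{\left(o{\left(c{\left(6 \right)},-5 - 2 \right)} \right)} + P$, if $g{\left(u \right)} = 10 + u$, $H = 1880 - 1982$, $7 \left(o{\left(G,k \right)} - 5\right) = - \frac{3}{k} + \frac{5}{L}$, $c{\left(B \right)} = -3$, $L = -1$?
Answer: $- \frac{4393}{49} \approx -89.653$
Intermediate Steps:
$o{\left(G,k \right)} = \frac{30}{7} - \frac{3}{7 k}$ ($o{\left(G,k \right)} = 5 + \frac{- \frac{3}{k} + \frac{5}{-1}}{7} = 5 + \frac{- \frac{3}{k} + 5 \left(-1\right)}{7} = 5 + \frac{- \frac{3}{k} - 5}{7} = 5 + \frac{-5 - \frac{3}{k}}{7} = 5 - \left(\frac{5}{7} + \frac{3}{7 k}\right) = \frac{30}{7} - \frac{3}{7 k}$)
$H = -102$
$P = -104$ ($P = -2 - 102 = -104$)
$g{\left(o{\left(c{\left(6 \right)},-5 - 2 \right)} \right)} + P = \left(10 + \frac{3 \left(-1 + 10 \left(-5 - 2\right)\right)}{7 \left(-5 - 2\right)}\right) - 104 = \left(10 + \frac{3 \left(-1 + 10 \left(-7\right)\right)}{7 \left(-7\right)}\right) - 104 = \left(10 + \frac{3}{7} \left(- \frac{1}{7}\right) \left(-1 - 70\right)\right) - 104 = \left(10 + \frac{3}{7} \left(- \frac{1}{7}\right) \left(-71\right)\right) - 104 = \left(10 + \frac{213}{49}\right) - 104 = \frac{703}{49} - 104 = - \frac{4393}{49}$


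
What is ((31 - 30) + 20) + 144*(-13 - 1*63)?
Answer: -10923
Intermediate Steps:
((31 - 30) + 20) + 144*(-13 - 1*63) = (1 + 20) + 144*(-13 - 63) = 21 + 144*(-76) = 21 - 10944 = -10923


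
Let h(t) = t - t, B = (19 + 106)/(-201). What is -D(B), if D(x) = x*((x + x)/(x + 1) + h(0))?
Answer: -15625/7638 ≈ -2.0457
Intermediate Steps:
B = -125/201 (B = 125*(-1/201) = -125/201 ≈ -0.62189)
h(t) = 0
D(x) = 2*x²/(1 + x) (D(x) = x*((x + x)/(x + 1) + 0) = x*((2*x)/(1 + x) + 0) = x*(2*x/(1 + x) + 0) = x*(2*x/(1 + x)) = 2*x²/(1 + x))
-D(B) = -2*(-125/201)²/(1 - 125/201) = -2*15625/(40401*76/201) = -2*15625*201/(40401*76) = -1*15625/7638 = -15625/7638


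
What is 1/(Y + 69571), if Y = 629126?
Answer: 1/698697 ≈ 1.4312e-6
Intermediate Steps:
1/(Y + 69571) = 1/(629126 + 69571) = 1/698697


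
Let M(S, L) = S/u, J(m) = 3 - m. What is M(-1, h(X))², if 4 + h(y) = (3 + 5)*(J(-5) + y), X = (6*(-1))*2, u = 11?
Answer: 1/121 ≈ 0.0082645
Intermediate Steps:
X = -12 (X = -6*2 = -12)
h(y) = 60 + 8*y (h(y) = -4 + (3 + 5)*((3 - 1*(-5)) + y) = -4 + 8*((3 + 5) + y) = -4 + 8*(8 + y) = -4 + (64 + 8*y) = 60 + 8*y)
M(S, L) = S/11
M(-1, h(X))² = ((1/11)*(-1))² = (-1/11)² = 1/121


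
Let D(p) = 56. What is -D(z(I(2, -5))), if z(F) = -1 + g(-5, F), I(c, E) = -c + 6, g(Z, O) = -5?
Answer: -56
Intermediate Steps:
I(c, E) = 6 - c
z(F) = -6 (z(F) = -1 - 5 = -6)
-D(z(I(2, -5))) = -1*56 = -56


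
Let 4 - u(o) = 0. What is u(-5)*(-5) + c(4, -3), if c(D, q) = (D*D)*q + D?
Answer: -64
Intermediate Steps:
c(D, q) = D + q*D**2 (c(D, q) = D**2*q + D = q*D**2 + D = D + q*D**2)
u(o) = 4 (u(o) = 4 - 1*0 = 4 + 0 = 4)
u(-5)*(-5) + c(4, -3) = 4*(-5) + 4*(1 + 4*(-3)) = -20 + 4*(1 - 12) = -20 + 4*(-11) = -20 - 44 = -64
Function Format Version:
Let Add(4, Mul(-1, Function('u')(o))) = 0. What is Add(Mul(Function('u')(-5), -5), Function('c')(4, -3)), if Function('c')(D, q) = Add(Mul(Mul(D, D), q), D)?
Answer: -64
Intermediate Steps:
Function('c')(D, q) = Add(D, Mul(q, Pow(D, 2))) (Function('c')(D, q) = Add(Mul(Pow(D, 2), q), D) = Add(Mul(q, Pow(D, 2)), D) = Add(D, Mul(q, Pow(D, 2))))
Function('u')(o) = 4 (Function('u')(o) = Add(4, Mul(-1, 0)) = Add(4, 0) = 4)
Add(Mul(Function('u')(-5), -5), Function('c')(4, -3)) = Add(Mul(4, -5), Mul(4, Add(1, Mul(4, -3)))) = Add(-20, Mul(4, Add(1, -12))) = Add(-20, Mul(4, -11)) = Add(-20, -44) = -64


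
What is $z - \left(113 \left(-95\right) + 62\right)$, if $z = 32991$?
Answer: $43664$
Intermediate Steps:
$z - \left(113 \left(-95\right) + 62\right) = 32991 - \left(113 \left(-95\right) + 62\right) = 32991 - \left(-10735 + 62\right) = 32991 - -10673 = 32991 + 10673 = 43664$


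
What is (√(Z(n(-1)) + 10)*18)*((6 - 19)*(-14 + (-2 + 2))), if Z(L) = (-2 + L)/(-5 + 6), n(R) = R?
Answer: 3276*√7 ≈ 8667.5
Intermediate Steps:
Z(L) = -2 + L (Z(L) = (-2 + L)/1 = (-2 + L)*1 = -2 + L)
(√(Z(n(-1)) + 10)*18)*((6 - 19)*(-14 + (-2 + 2))) = (√((-2 - 1) + 10)*18)*((6 - 19)*(-14 + (-2 + 2))) = (√(-3 + 10)*18)*(-13*(-14 + 0)) = (√7*18)*(-13*(-14)) = (18*√7)*182 = 3276*√7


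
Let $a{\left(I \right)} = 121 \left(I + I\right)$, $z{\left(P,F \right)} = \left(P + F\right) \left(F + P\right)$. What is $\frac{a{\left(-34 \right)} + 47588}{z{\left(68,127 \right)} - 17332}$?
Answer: $\frac{39360}{20693} \approx 1.9021$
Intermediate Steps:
$z{\left(P,F \right)} = \left(F + P\right)^{2}$ ($z{\left(P,F \right)} = \left(F + P\right) \left(F + P\right) = \left(F + P\right)^{2}$)
$a{\left(I \right)} = 242 I$ ($a{\left(I \right)} = 121 \cdot 2 I = 242 I$)
$\frac{a{\left(-34 \right)} + 47588}{z{\left(68,127 \right)} - 17332} = \frac{242 \left(-34\right) + 47588}{\left(127 + 68\right)^{2} - 17332} = \frac{-8228 + 47588}{195^{2} - 17332} = \frac{39360}{38025 - 17332} = \frac{39360}{20693}$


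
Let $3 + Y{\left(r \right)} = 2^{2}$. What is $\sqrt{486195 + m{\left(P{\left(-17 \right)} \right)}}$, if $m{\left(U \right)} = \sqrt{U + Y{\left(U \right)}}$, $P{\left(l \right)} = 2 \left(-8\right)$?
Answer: $\sqrt{486195 + i \sqrt{15}} \approx 697.28 + 0.003 i$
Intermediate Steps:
$P{\left(l \right)} = -16$
$Y{\left(r \right)} = 1$ ($Y{\left(r \right)} = -3 + 2^{2} = -3 + 4 = 1$)
$m{\left(U \right)} = \sqrt{1 + U}$ ($m{\left(U \right)} = \sqrt{U + 1} = \sqrt{1 + U}$)
$\sqrt{486195 + m{\left(P{\left(-17 \right)} \right)}} = \sqrt{486195 + \sqrt{1 - 16}} = \sqrt{486195 + \sqrt{-15}} = \sqrt{486195 + i \sqrt{15}}$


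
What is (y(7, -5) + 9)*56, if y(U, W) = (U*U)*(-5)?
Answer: -13216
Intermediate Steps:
y(U, W) = -5*U² (y(U, W) = U²*(-5) = -5*U²)
(y(7, -5) + 9)*56 = (-5*7² + 9)*56 = (-5*49 + 9)*56 = (-245 + 9)*56 = -236*56 = -13216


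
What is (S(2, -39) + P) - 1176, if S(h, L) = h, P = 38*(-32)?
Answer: -2390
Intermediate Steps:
P = -1216
(S(2, -39) + P) - 1176 = (2 - 1216) - 1176 = -1214 - 1176 = -2390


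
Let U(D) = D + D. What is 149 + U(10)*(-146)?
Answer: -2771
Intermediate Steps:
U(D) = 2*D
149 + U(10)*(-146) = 149 + (2*10)*(-146) = 149 + 20*(-146) = 149 - 2920 = -2771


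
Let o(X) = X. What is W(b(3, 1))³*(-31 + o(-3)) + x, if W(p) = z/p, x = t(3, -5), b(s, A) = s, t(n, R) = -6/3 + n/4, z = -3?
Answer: 131/4 ≈ 32.750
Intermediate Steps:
t(n, R) = -2 + n/4 (t(n, R) = -6*⅓ + n*(¼) = -2 + n/4)
x = -5/4 (x = -2 + (¼)*3 = -2 + ¾ = -5/4 ≈ -1.2500)
W(p) = -3/p
W(b(3, 1))³*(-31 + o(-3)) + x = (-3/3)³*(-31 - 3) - 5/4 = (-3*⅓)³*(-34) - 5/4 = (-1)³*(-34) - 5/4 = -1*(-34) - 5/4 = 34 - 5/4 = 131/4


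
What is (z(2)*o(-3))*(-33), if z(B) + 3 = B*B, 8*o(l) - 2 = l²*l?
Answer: 825/8 ≈ 103.13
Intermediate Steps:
o(l) = ¼ + l³/8 (o(l) = ¼ + (l²*l)/8 = ¼ + l³/8)
z(B) = -3 + B² (z(B) = -3 + B*B = -3 + B²)
(z(2)*o(-3))*(-33) = ((-3 + 2²)*(¼ + (⅛)*(-3)³))*(-33) = ((-3 + 4)*(¼ + (⅛)*(-27)))*(-33) = (1*(¼ - 27/8))*(-33) = (1*(-25/8))*(-33) = -25/8*(-33) = 825/8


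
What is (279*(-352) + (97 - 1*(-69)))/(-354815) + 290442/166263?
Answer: 39784645092/19664202115 ≈ 2.0232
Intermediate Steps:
(279*(-352) + (97 - 1*(-69)))/(-354815) + 290442/166263 = (-98208 + (97 + 69))*(-1/354815) + 290442*(1/166263) = (-98208 + 166)*(-1/354815) + 96814/55421 = -98042*(-1/354815) + 96814/55421 = 98042/354815 + 96814/55421 = 39784645092/19664202115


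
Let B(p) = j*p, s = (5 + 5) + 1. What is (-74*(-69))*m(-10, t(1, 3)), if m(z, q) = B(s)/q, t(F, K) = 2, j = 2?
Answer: 56166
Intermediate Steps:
s = 11 (s = 10 + 1 = 11)
B(p) = 2*p
m(z, q) = 22/q (m(z, q) = (2*11)/q = 22/q)
(-74*(-69))*m(-10, t(1, 3)) = (-74*(-69))*(22/2) = 5106*(22*(1/2)) = 5106*11 = 56166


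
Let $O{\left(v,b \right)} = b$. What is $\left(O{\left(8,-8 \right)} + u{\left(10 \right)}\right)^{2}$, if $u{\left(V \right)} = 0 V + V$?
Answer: $4$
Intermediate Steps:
$u{\left(V \right)} = V$ ($u{\left(V \right)} = 0 + V = V$)
$\left(O{\left(8,-8 \right)} + u{\left(10 \right)}\right)^{2} = \left(-8 + 10\right)^{2} = 2^{2} = 4$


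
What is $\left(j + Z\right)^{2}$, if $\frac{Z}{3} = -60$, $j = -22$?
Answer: $40804$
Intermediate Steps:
$Z = -180$ ($Z = 3 \left(-60\right) = -180$)
$\left(j + Z\right)^{2} = \left(-22 - 180\right)^{2} = \left(-202\right)^{2} = 40804$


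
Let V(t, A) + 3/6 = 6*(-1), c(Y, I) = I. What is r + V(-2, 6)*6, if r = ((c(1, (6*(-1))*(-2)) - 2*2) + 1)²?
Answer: 42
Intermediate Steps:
V(t, A) = -13/2 (V(t, A) = -½ + 6*(-1) = -½ - 6 = -13/2)
r = 81 (r = (((6*(-1))*(-2) - 2*2) + 1)² = ((-6*(-2) - 4) + 1)² = ((12 - 4) + 1)² = (8 + 1)² = 9² = 81)
r + V(-2, 6)*6 = 81 - 13/2*6 = 81 - 39 = 42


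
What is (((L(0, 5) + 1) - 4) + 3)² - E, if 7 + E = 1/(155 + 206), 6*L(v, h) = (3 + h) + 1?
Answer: 13353/1444 ≈ 9.2472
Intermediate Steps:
L(v, h) = ⅔ + h/6 (L(v, h) = ((3 + h) + 1)/6 = (4 + h)/6 = ⅔ + h/6)
E = -2526/361 (E = -7 + 1/(155 + 206) = -7 + 1/361 = -2526/361 ≈ -6.9972)
(((L(0, 5) + 1) - 4) + 3)² - E = ((((⅔ + (⅙)*5) + 1) - 4) + 3)² - 1*(-2526/361) = ((((⅔ + ⅚) + 1) - 4) + 3)² + 2526/361 = (((3/2 + 1) - 4) + 3)² + 2526/361 = ((5/2 - 4) + 3)² + 2526/361 = (-3/2 + 3)² + 2526/361 = (3/2)² + 2526/361 = 9/4 + 2526/361 = 13353/1444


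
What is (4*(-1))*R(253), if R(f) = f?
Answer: -1012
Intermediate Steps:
(4*(-1))*R(253) = (4*(-1))*253 = -4*253 = -1012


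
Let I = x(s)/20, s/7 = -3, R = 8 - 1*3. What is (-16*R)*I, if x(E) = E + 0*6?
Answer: 84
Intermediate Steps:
R = 5 (R = 8 - 3 = 5)
s = -21 (s = 7*(-3) = -21)
x(E) = E (x(E) = E + 0 = E)
I = -21/20 ≈ -1.0500
(-16*R)*I = -16*5*(-21/20) = -80*(-21/20) = 84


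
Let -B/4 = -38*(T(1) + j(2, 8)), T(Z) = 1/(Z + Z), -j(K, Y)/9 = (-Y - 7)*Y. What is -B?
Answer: -164236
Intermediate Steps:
j(K, Y) = -9*Y*(-7 - Y) (j(K, Y) = -9*(-Y - 7)*Y = -9*(-7 - Y)*Y = -9*Y*(-7 - Y))
T(Z) = 1/(2*Z)
B = 164236 (B = -(-152)*((½)/1 + 9*8*(7 + 8)) = -(-152)*((½)*1 + 9*8*15) = -(-152)*(½ + 1080) = -(-152)*2161/2 = -4*(-41059) = 164236)
-B = -1*164236 = -164236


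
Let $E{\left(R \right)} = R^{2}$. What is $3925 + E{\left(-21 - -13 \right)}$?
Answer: $3989$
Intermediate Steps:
$3925 + E{\left(-21 - -13 \right)} = 3925 + \left(-21 - -13\right)^{2} = 3925 + \left(-21 + 13\right)^{2} = 3925 + \left(-8\right)^{2} = 3925 + 64 = 3989$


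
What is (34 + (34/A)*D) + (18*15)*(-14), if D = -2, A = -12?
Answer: -11221/3 ≈ -3740.3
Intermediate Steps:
(34 + (34/A)*D) + (18*15)*(-14) = (34 + (34/(-12))*(-2)) + (18*15)*(-14) = (34 + (34*(-1/12))*(-2)) + 270*(-14) = (34 - 17/6*(-2)) - 3780 = (34 + 17/3) - 3780 = 119/3 - 3780 = -11221/3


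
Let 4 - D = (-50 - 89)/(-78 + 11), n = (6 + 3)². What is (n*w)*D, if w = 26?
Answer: 271674/67 ≈ 4054.8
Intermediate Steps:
n = 81 (n = 9² = 81)
D = 129/67 (D = 4 - (-50 - 89)/(-78 + 11) = 4 - (-139)/(-67) = 4 - (-139)*(-1)/67 = 4 - 1*139/67 = 4 - 139/67 = 129/67 ≈ 1.9254)
(n*w)*D = (81*26)*(129/67) = 2106*(129/67) = 271674/67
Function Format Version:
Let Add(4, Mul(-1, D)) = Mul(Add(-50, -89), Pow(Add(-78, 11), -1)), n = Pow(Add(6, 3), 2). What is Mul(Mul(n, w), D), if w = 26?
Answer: Rational(271674, 67) ≈ 4054.8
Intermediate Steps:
n = 81 (n = Pow(9, 2) = 81)
D = Rational(129, 67) (D = Add(4, Mul(-1, Mul(Add(-50, -89), Pow(Add(-78, 11), -1)))) = Add(4, Mul(-1, Mul(-139, Pow(-67, -1)))) = Add(4, Mul(-1, Mul(-139, Rational(-1, 67)))) = Add(4, Mul(-1, Rational(139, 67))) = Add(4, Rational(-139, 67)) = Rational(129, 67) ≈ 1.9254)
Mul(Mul(n, w), D) = Mul(Mul(81, 26), Rational(129, 67)) = Mul(2106, Rational(129, 67)) = Rational(271674, 67)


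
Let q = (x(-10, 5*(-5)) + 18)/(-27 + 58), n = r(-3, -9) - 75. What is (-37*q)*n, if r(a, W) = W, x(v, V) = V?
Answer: -21756/31 ≈ -701.81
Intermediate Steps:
n = -84 (n = -9 - 75 = -84)
q = -7/31 (q = (5*(-5) + 18)/(-27 + 58) = (-25 + 18)/31 = -7*1/31 = -7/31 ≈ -0.22581)
(-37*q)*n = -37*(-7/31)*(-84) = (259/31)*(-84) = -21756/31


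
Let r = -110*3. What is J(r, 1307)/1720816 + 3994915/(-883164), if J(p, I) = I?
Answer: -1718339838823/379940685456 ≈ -4.5227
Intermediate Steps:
r = -330
J(r, 1307)/1720816 + 3994915/(-883164) = 1307/1720816 + 3994915/(-883164) = 1307*(1/1720816) + 3994915*(-1/883164) = 1307/1720816 - 3994915/883164 = -1718339838823/379940685456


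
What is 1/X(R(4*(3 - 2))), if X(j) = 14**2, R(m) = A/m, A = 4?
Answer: 1/196 ≈ 0.0051020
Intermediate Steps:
R(m) = 4/m
X(j) = 196
1/X(R(4*(3 - 2))) = 1/196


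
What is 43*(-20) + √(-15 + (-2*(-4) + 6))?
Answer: -860 + I ≈ -860.0 + 1.0*I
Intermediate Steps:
43*(-20) + √(-15 + (-2*(-4) + 6)) = -860 + √(-15 + (8 + 6)) = -860 + √(-15 + 14) = -860 + √(-1) = -860 + I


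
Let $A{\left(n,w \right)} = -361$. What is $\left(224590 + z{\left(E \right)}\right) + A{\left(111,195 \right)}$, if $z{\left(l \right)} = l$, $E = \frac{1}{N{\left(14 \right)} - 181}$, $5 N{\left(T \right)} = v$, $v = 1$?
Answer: $\frac{202703011}{904} \approx 2.2423 \cdot 10^{5}$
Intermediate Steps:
$N{\left(T \right)} = \frac{1}{5}$ ($N{\left(T \right)} = \frac{1}{5} \cdot 1 = \frac{1}{5}$)
$E = - \frac{5}{904}$ ($E = \frac{1}{\frac{1}{5} - 181} = \frac{1}{- \frac{904}{5}} = - \frac{5}{904} \approx -0.005531$)
$\left(224590 + z{\left(E \right)}\right) + A{\left(111,195 \right)} = \left(224590 - \frac{5}{904}\right) - 361 = \frac{203029355}{904} - 361 = \frac{202703011}{904}$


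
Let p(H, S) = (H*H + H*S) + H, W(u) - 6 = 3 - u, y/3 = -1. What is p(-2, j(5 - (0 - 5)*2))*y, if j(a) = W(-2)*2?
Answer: 126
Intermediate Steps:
y = -3 (y = 3*(-1) = -3)
W(u) = 9 - u (W(u) = 6 + (3 - u) = 9 - u)
j(a) = 22 (j(a) = (9 - 1*(-2))*2 = (9 + 2)*2 = 11*2 = 22)
p(H, S) = H + H**2 + H*S (p(H, S) = (H**2 + H*S) + H = H + H**2 + H*S)
p(-2, j(5 - (0 - 5)*2))*y = -2*(1 - 2 + 22)*(-3) = -2*21*(-3) = -42*(-3) = 126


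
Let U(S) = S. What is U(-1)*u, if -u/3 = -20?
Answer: -60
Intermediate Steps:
u = 60 (u = -3*(-20) = 60)
U(-1)*u = -1*60 = -60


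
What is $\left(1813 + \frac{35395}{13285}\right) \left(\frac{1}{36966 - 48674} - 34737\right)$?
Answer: $- \frac{490503529725835}{7777039} \approx -6.3071 \cdot 10^{7}$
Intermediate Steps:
$\left(1813 + \frac{35395}{13285}\right) \left(\frac{1}{36966 - 48674} - 34737\right) = \left(1813 + 35395 \cdot \frac{1}{13285}\right) \left(\frac{1}{-11708} - 34737\right) = \left(1813 + \frac{7079}{2657}\right) \left(- \frac{1}{11708} - 34737\right) = \frac{4824220}{2657} \left(- \frac{406700797}{11708}\right) = - \frac{490503529725835}{7777039}$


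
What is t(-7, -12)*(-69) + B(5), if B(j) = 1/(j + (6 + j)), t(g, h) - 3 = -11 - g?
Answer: 1105/16 ≈ 69.063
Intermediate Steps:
t(g, h) = -8 - g (t(g, h) = 3 + (-11 - g) = -8 - g)
B(j) = 1/(6 + 2*j)
t(-7, -12)*(-69) + B(5) = (-8 - 1*(-7))*(-69) + 1/(2*(3 + 5)) = (-8 + 7)*(-69) + (½)/8 = -1*(-69) + (½)*(⅛) = 69 + 1/16 = 1105/16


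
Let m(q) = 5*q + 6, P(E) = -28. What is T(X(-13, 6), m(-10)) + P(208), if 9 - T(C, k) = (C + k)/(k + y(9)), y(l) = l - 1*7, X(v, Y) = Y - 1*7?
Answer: -281/14 ≈ -20.071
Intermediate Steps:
X(v, Y) = -7 + Y (X(v, Y) = Y - 7 = -7 + Y)
y(l) = -7 + l (y(l) = l - 7 = -7 + l)
m(q) = 6 + 5*q
T(C, k) = 9 - (C + k)/(2 + k) (T(C, k) = 9 - (C + k)/(k + (-7 + 9)) = 9 - (C + k)/(k + 2) = 9 - (C + k)/(2 + k))
T(X(-13, 6), m(-10)) + P(208) = (18 - (-7 + 6) + 8*(6 + 5*(-10)))/(2 + (6 + 5*(-10))) - 28 = (18 - 1*(-1) + 8*(6 - 50))/(2 + (6 - 50)) - 28 = (18 + 1 + 8*(-44))/(2 - 44) - 28 = (18 + 1 - 352)/(-42) - 28 = -1/42*(-333) - 28 = 111/14 - 28 = -281/14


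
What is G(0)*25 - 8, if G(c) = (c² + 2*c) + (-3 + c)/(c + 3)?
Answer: -33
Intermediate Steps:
G(c) = c² + 2*c + (-3 + c)/(3 + c) (G(c) = (c² + 2*c) + (-3 + c)/(3 + c) = c² + 2*c + (-3 + c)/(3 + c))
G(0)*25 - 8 = ((-3 + 0³ + 5*0² + 7*0)/(3 + 0))*25 - 8 = ((-3 + 0 + 5*0 + 0)/3)*25 - 8 = ((-3 + 0 + 0 + 0)/3)*25 - 8 = ((⅓)*(-3))*25 - 8 = -1*25 - 8 = -25 - 8 = -33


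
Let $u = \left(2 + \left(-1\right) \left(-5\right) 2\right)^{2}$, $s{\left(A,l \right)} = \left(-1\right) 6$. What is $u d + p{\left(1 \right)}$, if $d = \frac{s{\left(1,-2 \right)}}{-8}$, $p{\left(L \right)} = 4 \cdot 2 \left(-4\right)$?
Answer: $76$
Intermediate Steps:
$p{\left(L \right)} = -32$ ($p{\left(L \right)} = 8 \left(-4\right) = -32$)
$s{\left(A,l \right)} = -6$
$d = \frac{3}{4}$ ($d = - \frac{6}{-8} = \left(-6\right) \left(- \frac{1}{8}\right) = \frac{3}{4} \approx 0.75$)
$u = 144$ ($u = \left(2 + 5 \cdot 2\right)^{2} = \left(2 + 10\right)^{2} = 12^{2} = 144$)
$u d + p{\left(1 \right)} = 144 \cdot \frac{3}{4} - 32 = 108 - 32 = 76$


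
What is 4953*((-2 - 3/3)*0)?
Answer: 0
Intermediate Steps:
4953*((-2 - 3/3)*0) = 4953*((-2 - 3*⅓)*0) = 4953*((-2 - 1)*0) = 4953*(-3*0) = 4953*0 = 0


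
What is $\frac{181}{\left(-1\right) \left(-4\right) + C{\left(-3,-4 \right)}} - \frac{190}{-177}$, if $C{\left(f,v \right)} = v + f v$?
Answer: $\frac{3813}{236} \approx 16.157$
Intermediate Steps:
$\frac{181}{\left(-1\right) \left(-4\right) + C{\left(-3,-4 \right)}} - \frac{190}{-177} = \frac{181}{\left(-1\right) \left(-4\right) - 4 \left(1 - 3\right)} - \frac{190}{-177} = \frac{181}{4 - -8} - - \frac{190}{177} = \frac{181}{4 + 8} + \frac{190}{177} = \frac{181}{12} + \frac{190}{177} = \frac{3813}{236}$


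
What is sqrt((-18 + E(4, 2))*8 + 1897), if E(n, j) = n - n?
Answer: sqrt(1753) ≈ 41.869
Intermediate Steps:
E(n, j) = 0
sqrt((-18 + E(4, 2))*8 + 1897) = sqrt((-18 + 0)*8 + 1897) = sqrt(-18*8 + 1897) = sqrt(-144 + 1897) = sqrt(1753)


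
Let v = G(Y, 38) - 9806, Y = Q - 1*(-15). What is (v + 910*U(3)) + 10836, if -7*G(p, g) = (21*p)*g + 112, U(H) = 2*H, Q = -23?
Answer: 7386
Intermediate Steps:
Y = -8 (Y = -23 - 1*(-15) = -23 + 15 = -8)
G(p, g) = -16 - 3*g*p (G(p, g) = -((21*p)*g + 112)/7 = -(21*g*p + 112)/7 = -(112 + 21*g*p)/7 = -16 - 3*g*p)
v = -8910 (v = (-16 - 3*38*(-8)) - 9806 = (-16 + 912) - 9806 = 896 - 9806 = -8910)
(v + 910*U(3)) + 10836 = (-8910 + 910*(2*3)) + 10836 = (-8910 + 910*6) + 10836 = (-8910 + 5460) + 10836 = -3450 + 10836 = 7386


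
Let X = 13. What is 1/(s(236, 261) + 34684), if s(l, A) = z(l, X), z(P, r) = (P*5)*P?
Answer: 1/313164 ≈ 3.1932e-6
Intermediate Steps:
z(P, r) = 5*P² (z(P, r) = (5*P)*P = 5*P²)
s(l, A) = 5*l²
1/(s(236, 261) + 34684) = 1/(5*236² + 34684) = 1/(5*55696 + 34684) = 1/(278480 + 34684) = 1/313164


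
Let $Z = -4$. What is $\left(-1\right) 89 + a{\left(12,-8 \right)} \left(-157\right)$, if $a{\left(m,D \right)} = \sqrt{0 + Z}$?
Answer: $-89 - 314 i \approx -89.0 - 314.0 i$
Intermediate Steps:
$a{\left(m,D \right)} = 2 i$ ($a{\left(m,D \right)} = \sqrt{0 - 4} = \sqrt{-4} = 2 i$)
$\left(-1\right) 89 + a{\left(12,-8 \right)} \left(-157\right) = \left(-1\right) 89 + 2 i \left(-157\right) = -89 - 314 i$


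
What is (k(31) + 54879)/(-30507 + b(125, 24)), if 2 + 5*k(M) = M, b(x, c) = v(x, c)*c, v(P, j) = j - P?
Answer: -274424/164655 ≈ -1.6667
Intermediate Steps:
b(x, c) = c*(c - x) (b(x, c) = (c - x)*c = c*(c - x))
k(M) = -⅖ + M/5
(k(31) + 54879)/(-30507 + b(125, 24)) = ((-⅖ + (⅕)*31) + 54879)/(-30507 + 24*(24 - 1*125)) = ((-⅖ + 31/5) + 54879)/(-30507 + 24*(24 - 125)) = (29/5 + 54879)/(-30507 + 24*(-101)) = 274424/(5*(-30507 - 2424)) = (274424/5)/(-32931) = (274424/5)*(-1/32931) = -274424/164655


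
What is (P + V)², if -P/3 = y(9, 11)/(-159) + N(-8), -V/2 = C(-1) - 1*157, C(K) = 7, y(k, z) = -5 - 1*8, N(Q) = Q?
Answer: 294431281/2809 ≈ 1.0482e+5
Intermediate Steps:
y(k, z) = -13 (y(k, z) = -5 - 8 = -13)
V = 300 (V = -2*(7 - 1*157) = -2*(7 - 157) = -2*(-150) = 300)
P = 1259/53 (P = -3*(-13/(-159) - 8) = -3*(-13*(-1/159) - 8) = -3*(13/159 - 8) = -3*(-1259/159) = 1259/53 ≈ 23.755)
(P + V)² = (1259/53 + 300)² = (17159/53)² = 294431281/2809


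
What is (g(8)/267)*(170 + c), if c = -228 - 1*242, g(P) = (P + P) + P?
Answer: -2400/89 ≈ -26.966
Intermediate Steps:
g(P) = 3*P (g(P) = 2*P + P = 3*P)
c = -470 (c = -228 - 242 = -470)
(g(8)/267)*(170 + c) = ((3*8)/267)*(170 - 470) = (24*(1/267))*(-300) = (8/89)*(-300) = -2400/89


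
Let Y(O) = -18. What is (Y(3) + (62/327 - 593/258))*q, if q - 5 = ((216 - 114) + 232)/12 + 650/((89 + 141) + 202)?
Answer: -4194320917/6074352 ≈ -690.50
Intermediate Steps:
q = 7417/216 (q = 5 + (((216 - 114) + 232)/12 + 650/((89 + 141) + 202)) = 5 + ((102 + 232)*(1/12) + 650/(230 + 202)) = 5 + (334*(1/12) + 650/432) = 5 + (167/6 + 650*(1/432)) = 5 + (167/6 + 325/216) = 5 + 6337/216 = 7417/216 ≈ 34.338)
(Y(3) + (62/327 - 593/258))*q = (-18 + (62/327 - 593/258))*(7417/216) = (-18 - 59305/28122)*(7417/216) = -565501/28122*7417/216 = -4194320917/6074352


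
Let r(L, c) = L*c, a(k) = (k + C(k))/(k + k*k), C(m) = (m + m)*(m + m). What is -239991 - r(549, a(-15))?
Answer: -3392265/14 ≈ -2.4230e+5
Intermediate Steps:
C(m) = 4*m² (C(m) = (2*m)*(2*m) = 4*m²)
a(k) = (k + 4*k²)/(k + k²) (a(k) = (k + 4*k²)/(k + k*k) = (k + 4*k²)/(k + k²))
-239991 - r(549, a(-15)) = -239991 - 549*(1 + 4*(-15))/(1 - 15) = -239991 - 549*(1 - 60)/(-14) = -239991 - 549*(-1/14*(-59)) = -239991 - 549*59/14 = -239991 - 1*32391/14 = -239991 - 32391/14 = -3392265/14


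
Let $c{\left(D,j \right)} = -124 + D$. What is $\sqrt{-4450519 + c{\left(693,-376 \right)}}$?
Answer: $5 i \sqrt{177998} \approx 2109.5 i$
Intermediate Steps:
$\sqrt{-4450519 + c{\left(693,-376 \right)}} = \sqrt{-4450519 + \left(-124 + 693\right)} = \sqrt{-4450519 + 569} = \sqrt{-4449950} = 5 i \sqrt{177998}$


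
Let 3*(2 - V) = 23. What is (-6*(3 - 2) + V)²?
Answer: 1225/9 ≈ 136.11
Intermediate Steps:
V = -17/3 (V = 2 - ⅓*23 = 2 - 23/3 = -17/3 ≈ -5.6667)
(-6*(3 - 2) + V)² = (-6*(3 - 2) - 17/3)² = (-6*1 - 17/3)² = (-6 - 17/3)² = (-35/3)² = 1225/9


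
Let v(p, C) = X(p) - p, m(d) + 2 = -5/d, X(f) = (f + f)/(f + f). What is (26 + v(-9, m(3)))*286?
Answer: 10296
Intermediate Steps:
X(f) = 1 (X(f) = (2*f)/((2*f)) = (2*f)*(1/(2*f)) = 1)
m(d) = -2 - 5/d
v(p, C) = 1 - p
(26 + v(-9, m(3)))*286 = (26 + (1 - 1*(-9)))*286 = (26 + (1 + 9))*286 = (26 + 10)*286 = 36*286 = 10296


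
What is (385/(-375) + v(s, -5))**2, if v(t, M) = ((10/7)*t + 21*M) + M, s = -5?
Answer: 3848837521/275625 ≈ 13964.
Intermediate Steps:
v(t, M) = 22*M + 10*t/7 (v(t, M) = ((10*(1/7))*t + 21*M) + M = (10*t/7 + 21*M) + M = (21*M + 10*t/7) + M = 22*M + 10*t/7)
(385/(-375) + v(s, -5))**2 = (385/(-375) + (22*(-5) + (10/7)*(-5)))**2 = (385*(-1/375) + (-110 - 50/7))**2 = (-77/75 - 820/7)**2 = (-62039/525)**2 = 3848837521/275625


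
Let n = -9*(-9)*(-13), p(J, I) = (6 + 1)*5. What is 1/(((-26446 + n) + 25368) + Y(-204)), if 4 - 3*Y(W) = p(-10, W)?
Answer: -3/6424 ≈ -0.00046700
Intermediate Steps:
p(J, I) = 35 (p(J, I) = 7*5 = 35)
Y(W) = -31/3 (Y(W) = 4/3 - ⅓*35 = 4/3 - 35/3 = -31/3)
n = -1053 (n = 81*(-13) = -1053)
1/(((-26446 + n) + 25368) + Y(-204)) = 1/(((-26446 - 1053) + 25368) - 31/3) = 1/((-27499 + 25368) - 31/3) = 1/(-2131 - 31/3) = 1/(-6424/3) = -3/6424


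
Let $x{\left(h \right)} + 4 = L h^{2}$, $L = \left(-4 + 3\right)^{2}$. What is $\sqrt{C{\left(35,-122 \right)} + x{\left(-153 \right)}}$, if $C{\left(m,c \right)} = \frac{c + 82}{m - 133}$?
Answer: $\frac{\sqrt{1146865}}{7} \approx 152.99$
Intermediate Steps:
$C{\left(m,c \right)} = \frac{82 + c}{-133 + m}$
$L = 1$ ($L = \left(-1\right)^{2} = 1$)
$x{\left(h \right)} = -4 + h^{2}$ ($x{\left(h \right)} = -4 + 1 h^{2} = -4 + h^{2}$)
$\sqrt{C{\left(35,-122 \right)} + x{\left(-153 \right)}} = \sqrt{\frac{82 - 122}{-133 + 35} - \left(4 - \left(-153\right)^{2}\right)} = \sqrt{\frac{1}{-98} \left(-40\right) + \left(-4 + 23409\right)} = \sqrt{\left(- \frac{1}{98}\right) \left(-40\right) + 23405} = \sqrt{\frac{20}{49} + 23405} = \sqrt{\frac{1146865}{49}} = \frac{\sqrt{1146865}}{7}$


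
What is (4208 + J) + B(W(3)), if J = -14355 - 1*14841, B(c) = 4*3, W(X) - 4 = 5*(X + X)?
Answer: -24976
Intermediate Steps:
W(X) = 4 + 10*X (W(X) = 4 + 5*(X + X) = 4 + 5*(2*X) = 4 + 10*X)
B(c) = 12
J = -29196 (J = -14355 - 14841 = -29196)
(4208 + J) + B(W(3)) = (4208 - 29196) + 12 = -24988 + 12 = -24976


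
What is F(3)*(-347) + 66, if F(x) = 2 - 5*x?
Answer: 4577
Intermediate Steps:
F(3)*(-347) + 66 = (2 - 5*3)*(-347) + 66 = (2 - 15)*(-347) + 66 = -13*(-347) + 66 = 4511 + 66 = 4577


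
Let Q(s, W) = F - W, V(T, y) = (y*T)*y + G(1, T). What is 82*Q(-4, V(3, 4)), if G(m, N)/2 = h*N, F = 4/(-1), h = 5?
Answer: -6724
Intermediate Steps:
F = -4 (F = 4*(-1) = -4)
G(m, N) = 10*N (G(m, N) = 2*(5*N) = 10*N)
V(T, y) = 10*T + T*y**2 (V(T, y) = (y*T)*y + 10*T = (T*y)*y + 10*T = T*y**2 + 10*T = 10*T + T*y**2)
Q(s, W) = -4 - W
82*Q(-4, V(3, 4)) = 82*(-4 - 3*(10 + 4**2)) = 82*(-4 - 3*(10 + 16)) = 82*(-4 - 3*26) = 82*(-4 - 1*78) = 82*(-4 - 78) = 82*(-82) = -6724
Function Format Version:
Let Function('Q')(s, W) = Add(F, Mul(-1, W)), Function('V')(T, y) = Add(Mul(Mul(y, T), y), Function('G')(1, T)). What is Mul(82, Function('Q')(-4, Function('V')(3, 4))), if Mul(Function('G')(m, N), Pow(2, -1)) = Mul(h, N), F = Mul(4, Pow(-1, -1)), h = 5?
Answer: -6724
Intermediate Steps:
F = -4 (F = Mul(4, -1) = -4)
Function('G')(m, N) = Mul(10, N) (Function('G')(m, N) = Mul(2, Mul(5, N)) = Mul(10, N))
Function('V')(T, y) = Add(Mul(10, T), Mul(T, Pow(y, 2))) (Function('V')(T, y) = Add(Mul(Mul(y, T), y), Mul(10, T)) = Add(Mul(Mul(T, y), y), Mul(10, T)) = Add(Mul(T, Pow(y, 2)), Mul(10, T)) = Add(Mul(10, T), Mul(T, Pow(y, 2))))
Function('Q')(s, W) = Add(-4, Mul(-1, W))
Mul(82, Function('Q')(-4, Function('V')(3, 4))) = Mul(82, Add(-4, Mul(-1, Mul(3, Add(10, Pow(4, 2)))))) = Mul(82, Add(-4, Mul(-1, Mul(3, Add(10, 16))))) = Mul(82, Add(-4, Mul(-1, Mul(3, 26)))) = Mul(82, Add(-4, Mul(-1, 78))) = Mul(82, Add(-4, -78)) = Mul(82, -82) = -6724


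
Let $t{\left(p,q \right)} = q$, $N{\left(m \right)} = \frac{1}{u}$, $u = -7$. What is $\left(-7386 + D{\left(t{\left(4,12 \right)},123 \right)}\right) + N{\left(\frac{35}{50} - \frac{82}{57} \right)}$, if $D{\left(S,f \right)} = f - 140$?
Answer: $- \frac{51822}{7} \approx -7403.1$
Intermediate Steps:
$N{\left(m \right)} = - \frac{1}{7}$ ($N{\left(m \right)} = \frac{1}{-7} = - \frac{1}{7}$)
$D{\left(S,f \right)} = -140 + f$
$\left(-7386 + D{\left(t{\left(4,12 \right)},123 \right)}\right) + N{\left(\frac{35}{50} - \frac{82}{57} \right)} = \left(-7386 + \left(-140 + 123\right)\right) - \frac{1}{7} = \left(-7386 - 17\right) - \frac{1}{7} = -7403 - \frac{1}{7} = - \frac{51822}{7}$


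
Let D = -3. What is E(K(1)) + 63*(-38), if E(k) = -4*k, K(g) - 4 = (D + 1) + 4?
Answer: -2418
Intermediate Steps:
K(g) = 6 (K(g) = 4 + ((-3 + 1) + 4) = 4 + (-2 + 4) = 4 + 2 = 6)
E(K(1)) + 63*(-38) = -4*6 + 63*(-38) = -24 - 2394 = -2418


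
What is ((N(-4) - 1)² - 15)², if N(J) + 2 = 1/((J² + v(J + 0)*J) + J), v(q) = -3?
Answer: 12952801/331776 ≈ 39.041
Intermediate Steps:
N(J) = -2 + 1/(J² - 2*J) (N(J) = -2 + 1/((J² - 3*J) + J) = -2 + 1/(J² - 2*J))
((N(-4) - 1)² - 15)² = (((1 - 2*(-4)² + 4*(-4))/((-4)*(-2 - 4)) - 1)² - 15)² = ((-¼*(1 - 2*16 - 16)/(-6) - 1)² - 15)² = ((-¼*(-⅙)*(1 - 32 - 16) - 1)² - 15)² = ((-¼*(-⅙)*(-47) - 1)² - 15)² = ((-47/24 - 1)² - 15)² = ((-71/24)² - 15)² = (5041/576 - 15)² = (-3599/576)² = 12952801/331776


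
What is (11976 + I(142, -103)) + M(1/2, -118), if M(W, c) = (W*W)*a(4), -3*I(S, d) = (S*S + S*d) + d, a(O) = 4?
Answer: 30496/3 ≈ 10165.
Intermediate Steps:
I(S, d) = -d/3 - S²/3 - S*d/3 (I(S, d) = -((S*S + S*d) + d)/3 = -((S² + S*d) + d)/3 = -(d + S² + S*d)/3 = -d/3 - S²/3 - S*d/3)
M(W, c) = 4*W² (M(W, c) = (W*W)*4 = W²*4 = 4*W²)
(11976 + I(142, -103)) + M(1/2, -118) = (11976 + (-⅓*(-103) - ⅓*142² - ⅓*142*(-103))) + 4*(1/2)² = (11976 + (103/3 - ⅓*20164 + 14626/3)) + 4*(½)² = (11976 + (103/3 - 20164/3 + 14626/3)) + 4*(¼) = (11976 - 5435/3) + 1 = 30493/3 + 1 = 30496/3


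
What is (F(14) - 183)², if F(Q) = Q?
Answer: 28561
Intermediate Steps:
(F(14) - 183)² = (14 - 183)² = (-169)² = 28561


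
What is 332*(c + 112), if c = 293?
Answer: 134460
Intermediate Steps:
332*(c + 112) = 332*(293 + 112) = 332*405 = 134460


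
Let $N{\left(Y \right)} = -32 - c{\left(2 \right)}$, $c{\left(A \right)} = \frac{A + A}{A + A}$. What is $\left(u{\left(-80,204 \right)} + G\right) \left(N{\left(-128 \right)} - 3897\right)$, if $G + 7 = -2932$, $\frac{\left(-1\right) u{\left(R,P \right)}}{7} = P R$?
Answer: $-437412930$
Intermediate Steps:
$u{\left(R,P \right)} = - 7 P R$
$c{\left(A \right)} = 1$ ($c{\left(A \right)} = \frac{2 A}{2 A} = 2 A \frac{1}{2 A} = 1$)
$N{\left(Y \right)} = -33$ ($N{\left(Y \right)} = -32 - 1 = -33$)
$G = -2939$ ($G = -7 - 2932 = -2939$)
$\left(u{\left(-80,204 \right)} + G\right) \left(N{\left(-128 \right)} - 3897\right) = \left(\left(-7\right) 204 \left(-80\right) - 2939\right) \left(-33 - 3897\right) = \left(114240 - 2939\right) \left(-3930\right) = 111301 \left(-3930\right) = -437412930$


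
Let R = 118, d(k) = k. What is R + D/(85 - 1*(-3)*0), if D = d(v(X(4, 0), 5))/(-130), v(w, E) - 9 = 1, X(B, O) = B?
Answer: 130389/1105 ≈ 118.00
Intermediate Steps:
v(w, E) = 10 (v(w, E) = 9 + 1 = 10)
D = -1/13 (D = 10/(-130) = 10*(-1/130) = -1/13 ≈ -0.076923)
R + D/(85 - 1*(-3)*0) = 118 - 1/13/(85 - 1*(-3)*0) = 118 - 1/13/(85 + 3*0) = 118 - 1/13/(85 + 0) = 118 - 1/13/85 = 118 + (1/85)*(-1/13) = 118 - 1/1105 = 130389/1105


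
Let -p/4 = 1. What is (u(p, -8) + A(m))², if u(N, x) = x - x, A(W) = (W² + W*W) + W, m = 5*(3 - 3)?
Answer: 0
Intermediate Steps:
m = 0 (m = 5*0 = 0)
p = -4 (p = -4*1 = -4)
A(W) = W + 2*W² (A(W) = (W² + W²) + W = 2*W² + W = W + 2*W²)
u(N, x) = 0
(u(p, -8) + A(m))² = (0 + 0*(1 + 2*0))² = (0 + 0*(1 + 0))² = (0 + 0*1)² = (0 + 0)² = 0² = 0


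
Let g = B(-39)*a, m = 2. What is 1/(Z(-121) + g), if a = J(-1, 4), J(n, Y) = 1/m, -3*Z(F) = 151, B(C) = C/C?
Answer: -6/299 ≈ -0.020067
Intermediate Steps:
B(C) = 1
Z(F) = -151/3 (Z(F) = -⅓*151 = -151/3)
J(n, Y) = ½ (J(n, Y) = 1/2 = ½)
a = ½ ≈ 0.50000
g = ½ (g = 1*(½) = ½ ≈ 0.50000)
1/(Z(-121) + g) = 1/(-151/3 + ½) = 1/(-299/6) = -6/299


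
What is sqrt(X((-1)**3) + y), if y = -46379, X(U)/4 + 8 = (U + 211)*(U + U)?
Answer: I*sqrt(48091) ≈ 219.3*I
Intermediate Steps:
X(U) = -32 + 8*U*(211 + U) (X(U) = -32 + 4*((U + 211)*(U + U)) = -32 + 4*((211 + U)*(2*U)) = -32 + 4*(2*U*(211 + U)) = -32 + 8*U*(211 + U))
sqrt(X((-1)**3) + y) = sqrt((-32 + 8*((-1)**3)**2 + 1688*(-1)**3) - 46379) = sqrt((-32 + 8*(-1)**2 + 1688*(-1)) - 46379) = sqrt((-32 + 8*1 - 1688) - 46379) = sqrt((-32 + 8 - 1688) - 46379) = sqrt(-1712 - 46379) = sqrt(-48091) = I*sqrt(48091)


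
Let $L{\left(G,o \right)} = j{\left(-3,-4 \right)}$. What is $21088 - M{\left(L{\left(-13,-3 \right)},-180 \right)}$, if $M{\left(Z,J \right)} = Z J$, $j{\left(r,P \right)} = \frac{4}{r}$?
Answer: $20848$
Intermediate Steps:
$L{\left(G,o \right)} = - \frac{4}{3}$ ($L{\left(G,o \right)} = \frac{4}{-3} = 4 \left(- \frac{1}{3}\right) = - \frac{4}{3}$)
$M{\left(Z,J \right)} = J Z$
$21088 - M{\left(L{\left(-13,-3 \right)},-180 \right)} = 21088 - \left(-180\right) \left(- \frac{4}{3}\right) = 21088 - 240 = 20848$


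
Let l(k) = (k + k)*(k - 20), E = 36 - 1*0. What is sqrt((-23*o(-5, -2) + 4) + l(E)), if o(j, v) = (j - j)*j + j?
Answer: sqrt(1271) ≈ 35.651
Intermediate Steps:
o(j, v) = j (o(j, v) = 0*j + j = 0 + j = j)
E = 36 (E = 36 + 0 = 36)
l(k) = 2*k*(-20 + k) (l(k) = (2*k)*(-20 + k) = 2*k*(-20 + k))
sqrt((-23*o(-5, -2) + 4) + l(E)) = sqrt((-23*(-5) + 4) + 2*36*(-20 + 36)) = sqrt((115 + 4) + 2*36*16) = sqrt(119 + 1152) = sqrt(1271)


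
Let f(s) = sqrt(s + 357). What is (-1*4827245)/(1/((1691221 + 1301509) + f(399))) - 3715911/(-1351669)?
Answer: -19527076697654034739/1351669 - 28963470*sqrt(21) ≈ -1.4447e+13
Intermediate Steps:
f(s) = sqrt(357 + s)
(-1*4827245)/(1/((1691221 + 1301509) + f(399))) - 3715911/(-1351669) = (-1*4827245)/(1/((1691221 + 1301509) + sqrt(357 + 399))) - 3715911/(-1351669) = -(14446640928850 + 28963470*sqrt(21)) - 3715911*(-1/1351669) = -(14446640928850 + 28963470*sqrt(21)) + 3715911/1351669 = -4827245*(2992730 + 6*sqrt(21)) + 3715911/1351669 = (-14446640928850 - 28963470*sqrt(21)) + 3715911/1351669 = -19527076697654034739/1351669 - 28963470*sqrt(21)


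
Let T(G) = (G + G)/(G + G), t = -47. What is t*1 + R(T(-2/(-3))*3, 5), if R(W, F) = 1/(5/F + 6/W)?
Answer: -140/3 ≈ -46.667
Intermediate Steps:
T(G) = 1 (T(G) = (2*G)/((2*G)) = (2*G)*(1/(2*G)) = 1)
t*1 + R(T(-2/(-3))*3, 5) = -47*1 + 5*(1*3)/(5*(1*3) + 6*5) = -47 + 5*3/(5*3 + 30) = -47 + 5*3/(15 + 30) = -47 + 5*3/45 = -47 + 5*3*(1/45) = -47 + ⅓ = -140/3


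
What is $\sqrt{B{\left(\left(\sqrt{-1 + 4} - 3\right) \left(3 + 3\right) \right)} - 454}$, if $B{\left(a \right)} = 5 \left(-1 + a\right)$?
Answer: $\sqrt{-549 + 30 \sqrt{3}} \approx 22.294 i$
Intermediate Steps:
$B{\left(a \right)} = -5 + 5 a$
$\sqrt{B{\left(\left(\sqrt{-1 + 4} - 3\right) \left(3 + 3\right) \right)} - 454} = \sqrt{\left(-5 + 5 \left(\sqrt{-1 + 4} - 3\right) \left(3 + 3\right)\right) - 454} = \sqrt{\left(-5 + 5 \left(\sqrt{3} - 3\right) 6\right) - 454} = \sqrt{\left(-5 + 5 \left(-3 + \sqrt{3}\right) 6\right) - 454} = \sqrt{\left(-5 + 5 \left(-18 + 6 \sqrt{3}\right)\right) - 454} = \sqrt{\left(-5 - \left(90 - 30 \sqrt{3}\right)\right) - 454} = \sqrt{\left(-95 + 30 \sqrt{3}\right) - 454} = \sqrt{-549 + 30 \sqrt{3}}$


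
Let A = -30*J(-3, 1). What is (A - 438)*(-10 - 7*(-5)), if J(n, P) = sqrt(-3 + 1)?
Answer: -10950 - 750*I*sqrt(2) ≈ -10950.0 - 1060.7*I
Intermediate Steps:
J(n, P) = I*sqrt(2) (J(n, P) = sqrt(-2) = I*sqrt(2))
A = -30*I*sqrt(2) ≈ -42.426*I
(A - 438)*(-10 - 7*(-5)) = (-30*I*sqrt(2) - 438)*(-10 - 7*(-5)) = (-438 - 30*I*sqrt(2))*(-10 + 35) = (-438 - 30*I*sqrt(2))*25 = -10950 - 750*I*sqrt(2)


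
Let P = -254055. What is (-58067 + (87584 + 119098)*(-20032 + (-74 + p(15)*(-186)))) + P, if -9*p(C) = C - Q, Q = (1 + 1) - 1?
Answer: -4096060422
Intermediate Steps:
Q = 1 (Q = 2 - 1 = 1)
p(C) = ⅑ - C/9 (p(C) = -(C - 1*1)/9 = -(C - 1)/9 = -(-1 + C)/9 = ⅑ - C/9)
(-58067 + (87584 + 119098)*(-20032 + (-74 + p(15)*(-186)))) + P = (-58067 + (87584 + 119098)*(-20032 + (-74 + (⅑ - ⅑*15)*(-186)))) - 254055 = (-58067 + 206682*(-20032 + (-74 + (⅑ - 5/3)*(-186)))) - 254055 = (-58067 + 206682*(-20032 + (-74 - 14/9*(-186)))) - 254055 = (-58067 + 206682*(-20032 + (-74 + 868/3))) - 254055 = (-58067 + 206682*(-20032 + 646/3)) - 254055 = (-58067 + 206682*(-59450/3)) - 254055 = (-58067 - 4095748300) - 254055 = -4095806367 - 254055 = -4096060422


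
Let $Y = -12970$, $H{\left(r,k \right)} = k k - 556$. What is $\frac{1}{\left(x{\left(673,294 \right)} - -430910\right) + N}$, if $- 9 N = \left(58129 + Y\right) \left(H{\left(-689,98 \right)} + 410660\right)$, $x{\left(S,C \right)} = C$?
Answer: $- \frac{3}{6316570912} \approx -4.7494 \cdot 10^{-10}$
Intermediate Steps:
$H{\left(r,k \right)} = -556 + k^{2}$ ($H{\left(r,k \right)} = k^{2} - 556 = -556 + k^{2}$)
$N = - \frac{6317864524}{3}$ ($N = - \frac{\left(58129 - 12970\right) \left(\left(-556 + 98^{2}\right) + 410660\right)}{9} = - \frac{45159 \left(\left(-556 + 9604\right) + 410660\right)}{9} = - \frac{45159 \left(9048 + 410660\right)}{9} = - \frac{45159 \cdot 419708}{9} = \left(- \frac{1}{9}\right) 18953593572 = - \frac{6317864524}{3} \approx -2.106 \cdot 10^{9}$)
$\frac{1}{\left(x{\left(673,294 \right)} - -430910\right) + N} = \frac{1}{\left(294 - -430910\right) - \frac{6317864524}{3}} = \frac{1}{\left(294 + 430910\right) - \frac{6317864524}{3}} = \frac{1}{431204 - \frac{6317864524}{3}} = \frac{1}{- \frac{6316570912}{3}} = - \frac{3}{6316570912}$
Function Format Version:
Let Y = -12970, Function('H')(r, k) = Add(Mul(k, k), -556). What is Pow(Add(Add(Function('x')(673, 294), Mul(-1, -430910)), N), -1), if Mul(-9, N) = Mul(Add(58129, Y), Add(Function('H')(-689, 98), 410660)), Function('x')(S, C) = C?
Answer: Rational(-3, 6316570912) ≈ -4.7494e-10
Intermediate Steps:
Function('H')(r, k) = Add(-556, Pow(k, 2)) (Function('H')(r, k) = Add(Pow(k, 2), -556) = Add(-556, Pow(k, 2)))
N = Rational(-6317864524, 3) (N = Mul(Rational(-1, 9), Mul(Add(58129, -12970), Add(Add(-556, Pow(98, 2)), 410660))) = Mul(Rational(-1, 9), Mul(45159, Add(Add(-556, 9604), 410660))) = Mul(Rational(-1, 9), Mul(45159, Add(9048, 410660))) = Mul(Rational(-1, 9), Mul(45159, 419708)) = Mul(Rational(-1, 9), 18953593572) = Rational(-6317864524, 3) ≈ -2.1060e+9)
Pow(Add(Add(Function('x')(673, 294), Mul(-1, -430910)), N), -1) = Pow(Add(Add(294, Mul(-1, -430910)), Rational(-6317864524, 3)), -1) = Pow(Add(Add(294, 430910), Rational(-6317864524, 3)), -1) = Pow(Add(431204, Rational(-6317864524, 3)), -1) = Pow(Rational(-6316570912, 3), -1) = Rational(-3, 6316570912)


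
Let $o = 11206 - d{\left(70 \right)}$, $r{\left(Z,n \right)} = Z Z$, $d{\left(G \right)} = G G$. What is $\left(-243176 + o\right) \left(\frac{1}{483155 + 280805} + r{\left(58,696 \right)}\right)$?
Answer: $- \frac{60874676652967}{76396} \approx -7.9683 \cdot 10^{8}$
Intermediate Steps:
$d{\left(G \right)} = G^{2}$
$r{\left(Z,n \right)} = Z^{2}$
$o = 6306$ ($o = 11206 - 70^{2} = 11206 - 4900 = 6306$)
$\left(-243176 + o\right) \left(\frac{1}{483155 + 280805} + r{\left(58,696 \right)}\right) = \left(-243176 + 6306\right) \left(\frac{1}{483155 + 280805} + 58^{2}\right) = - 236870 \left(\frac{1}{763960} + 3364\right) = \left(-236870\right) \frac{2569961441}{763960} = - \frac{60874676652967}{76396}$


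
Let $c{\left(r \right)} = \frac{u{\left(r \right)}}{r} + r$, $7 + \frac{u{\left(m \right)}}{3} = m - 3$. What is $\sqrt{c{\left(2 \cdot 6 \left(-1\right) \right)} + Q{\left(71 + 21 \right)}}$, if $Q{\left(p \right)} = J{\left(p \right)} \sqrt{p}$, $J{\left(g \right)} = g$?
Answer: $\frac{\sqrt{-26 + 736 \sqrt{23}}}{2} \approx 29.596$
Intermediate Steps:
$u{\left(m \right)} = -30 + 3 m$ ($u{\left(m \right)} = -21 + 3 \left(m - 3\right) = -21 + 3 \left(-3 + m\right) = -21 + \left(-9 + 3 m\right) = -30 + 3 m$)
$Q{\left(p \right)} = p^{\frac{3}{2}}$ ($Q{\left(p \right)} = p \sqrt{p} = p^{\frac{3}{2}}$)
$c{\left(r \right)} = r + \frac{-30 + 3 r}{r}$ ($c{\left(r \right)} = \frac{-30 + 3 r}{r} + r = r + \frac{-30 + 3 r}{r}$)
$\sqrt{c{\left(2 \cdot 6 \left(-1\right) \right)} + Q{\left(71 + 21 \right)}} = \sqrt{\left(3 + 2 \cdot 6 \left(-1\right) - \frac{30}{2 \cdot 6 \left(-1\right)}\right) + \left(71 + 21\right)^{\frac{3}{2}}} = \sqrt{\left(3 + 12 \left(-1\right) - \frac{30}{12 \left(-1\right)}\right) + 92^{\frac{3}{2}}} = \sqrt{\left(3 - 12 - \frac{30}{-12}\right) + 184 \sqrt{23}} = \sqrt{\left(3 - 12 - - \frac{5}{2}\right) + 184 \sqrt{23}} = \sqrt{\left(3 - 12 + \frac{5}{2}\right) + 184 \sqrt{23}} = \sqrt{- \frac{13}{2} + 184 \sqrt{23}}$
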